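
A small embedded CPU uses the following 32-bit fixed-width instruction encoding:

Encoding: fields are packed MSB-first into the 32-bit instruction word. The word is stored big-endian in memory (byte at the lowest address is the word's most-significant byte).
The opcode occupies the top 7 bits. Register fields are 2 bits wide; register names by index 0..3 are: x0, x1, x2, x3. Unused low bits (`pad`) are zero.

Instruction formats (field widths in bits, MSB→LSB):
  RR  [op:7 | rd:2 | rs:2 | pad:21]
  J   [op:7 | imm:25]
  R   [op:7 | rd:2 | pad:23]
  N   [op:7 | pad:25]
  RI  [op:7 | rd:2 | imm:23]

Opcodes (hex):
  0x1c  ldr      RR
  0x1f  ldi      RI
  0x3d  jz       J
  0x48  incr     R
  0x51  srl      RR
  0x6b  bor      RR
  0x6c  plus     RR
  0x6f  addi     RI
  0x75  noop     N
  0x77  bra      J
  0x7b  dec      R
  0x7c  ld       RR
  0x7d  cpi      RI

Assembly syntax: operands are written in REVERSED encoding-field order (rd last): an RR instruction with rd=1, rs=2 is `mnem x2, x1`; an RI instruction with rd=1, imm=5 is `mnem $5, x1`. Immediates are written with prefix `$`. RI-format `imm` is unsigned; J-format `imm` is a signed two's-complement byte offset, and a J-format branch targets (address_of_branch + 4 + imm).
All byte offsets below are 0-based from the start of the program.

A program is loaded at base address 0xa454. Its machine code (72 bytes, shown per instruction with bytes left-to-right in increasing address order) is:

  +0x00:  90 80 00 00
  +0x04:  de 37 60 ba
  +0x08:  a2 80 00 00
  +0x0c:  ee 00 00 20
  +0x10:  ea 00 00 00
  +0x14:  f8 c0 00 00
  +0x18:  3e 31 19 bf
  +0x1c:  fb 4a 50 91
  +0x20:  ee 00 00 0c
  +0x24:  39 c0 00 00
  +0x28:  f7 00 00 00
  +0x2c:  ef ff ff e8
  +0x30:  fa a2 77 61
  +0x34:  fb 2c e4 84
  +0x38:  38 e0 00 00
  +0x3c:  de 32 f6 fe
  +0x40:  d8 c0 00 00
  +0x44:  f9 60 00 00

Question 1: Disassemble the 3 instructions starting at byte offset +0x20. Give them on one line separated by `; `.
bra $12; ldr x2, x3; dec x2

off 0x20: read ee 00 00 0c as big → 0xee00000c
  top 7b → 0x77 → bra [J]
  imm@[24:0]=0xc ⇒ $12
off 0x24: read 39 c0 00 00 as big → 0x39c00000
  top 7b → 0x1c → ldr [RR]
  rd@[24:23]=0x3 ⇒ x3
  rs@[22:21]=0x2 ⇒ x2
off 0x28: read f7 00 00 00 as big → 0xf7000000
  top 7b → 0x7b → dec [R]
  rd@[24:23]=0x2 ⇒ x2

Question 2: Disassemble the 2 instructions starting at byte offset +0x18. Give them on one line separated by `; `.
@+18  big-endian(3e 31 19 bf) = 0x3e3119bf
  op=0x3e3119bf>>25=0x1f ⇒ ldi (RI)
  rd@[24:23]=0x0 ⇒ x0
  imm@[22:0]=0x3119bf ⇒ $3217855
@+1c  big-endian(fb 4a 50 91) = 0xfb4a5091
  op=0xfb4a5091>>25=0x7d ⇒ cpi (RI)
  rd@[24:23]=0x2 ⇒ x2
  imm@[22:0]=0x4a5091 ⇒ $4870289

ldi $3217855, x0; cpi $4870289, x2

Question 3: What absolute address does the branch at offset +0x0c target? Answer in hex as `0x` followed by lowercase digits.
0xa484

+0x0c: ee 00 00 20 ⇒ word 0xee000020 (big)
  opcode bits[31:25]=0x77: bra/J
  [24:0] imm=32 = $32
  target = base 0xa454 + off 0x0c + 4 + imm 32 = 0xa484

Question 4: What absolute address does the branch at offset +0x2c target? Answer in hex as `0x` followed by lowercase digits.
0xa46c

[2c] ef ff ff e8 → 0xefffffe8
  opcode bits[31:25]=0x77: bra/J
  imm@[24:0]=0x1ffffe8 (s25→-24) ⇒ $-24
  target = base 0xa454 + off 0x2c + 4 + imm -24 = 0xa46c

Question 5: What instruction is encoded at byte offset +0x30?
cpi $2258785, x1

[30] fa a2 77 61 → 0xfaa27761
  op=0xfaa27761>>25=0x7d ⇒ cpi (RI)
  rd@[24:23]=0x1 ⇒ x1
  imm@[22:0]=0x227761 ⇒ $2258785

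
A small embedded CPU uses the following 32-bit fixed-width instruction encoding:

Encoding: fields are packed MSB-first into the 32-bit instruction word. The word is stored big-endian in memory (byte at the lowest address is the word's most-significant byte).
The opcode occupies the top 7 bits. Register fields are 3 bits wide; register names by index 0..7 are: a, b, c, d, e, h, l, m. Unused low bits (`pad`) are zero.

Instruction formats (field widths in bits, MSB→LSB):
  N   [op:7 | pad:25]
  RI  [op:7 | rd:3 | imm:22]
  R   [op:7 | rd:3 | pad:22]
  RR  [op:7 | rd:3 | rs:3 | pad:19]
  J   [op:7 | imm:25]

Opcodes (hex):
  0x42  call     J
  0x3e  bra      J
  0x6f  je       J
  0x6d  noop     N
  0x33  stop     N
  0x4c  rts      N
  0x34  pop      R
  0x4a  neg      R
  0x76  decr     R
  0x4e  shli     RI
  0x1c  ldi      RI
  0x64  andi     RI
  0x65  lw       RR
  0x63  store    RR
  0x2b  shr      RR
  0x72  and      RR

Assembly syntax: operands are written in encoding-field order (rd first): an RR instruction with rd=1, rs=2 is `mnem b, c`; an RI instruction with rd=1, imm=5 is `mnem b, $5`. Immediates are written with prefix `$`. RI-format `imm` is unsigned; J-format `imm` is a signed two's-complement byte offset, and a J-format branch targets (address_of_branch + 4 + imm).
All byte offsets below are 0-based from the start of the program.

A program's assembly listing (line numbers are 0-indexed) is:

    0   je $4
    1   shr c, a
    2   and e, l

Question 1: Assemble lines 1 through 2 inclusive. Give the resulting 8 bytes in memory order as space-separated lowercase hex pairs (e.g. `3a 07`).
L1: shr op=0x2b:7|rd=2:3|rs=0:3|pad=0:19 ⇒ 0x56800000 ⇒ big 56 80 00 00
L2: and op=0x72:7|rd=4:3|rs=6:3|pad=0:19 ⇒ 0xe5300000 ⇒ big e5 30 00 00

56 80 00 00 e5 30 00 00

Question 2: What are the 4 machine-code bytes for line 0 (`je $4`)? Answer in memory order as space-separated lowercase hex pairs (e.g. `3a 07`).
L0: je op=0x6f:7|imm=4:25 ⇒ 0xde000004 ⇒ big de 00 00 04

de 00 00 04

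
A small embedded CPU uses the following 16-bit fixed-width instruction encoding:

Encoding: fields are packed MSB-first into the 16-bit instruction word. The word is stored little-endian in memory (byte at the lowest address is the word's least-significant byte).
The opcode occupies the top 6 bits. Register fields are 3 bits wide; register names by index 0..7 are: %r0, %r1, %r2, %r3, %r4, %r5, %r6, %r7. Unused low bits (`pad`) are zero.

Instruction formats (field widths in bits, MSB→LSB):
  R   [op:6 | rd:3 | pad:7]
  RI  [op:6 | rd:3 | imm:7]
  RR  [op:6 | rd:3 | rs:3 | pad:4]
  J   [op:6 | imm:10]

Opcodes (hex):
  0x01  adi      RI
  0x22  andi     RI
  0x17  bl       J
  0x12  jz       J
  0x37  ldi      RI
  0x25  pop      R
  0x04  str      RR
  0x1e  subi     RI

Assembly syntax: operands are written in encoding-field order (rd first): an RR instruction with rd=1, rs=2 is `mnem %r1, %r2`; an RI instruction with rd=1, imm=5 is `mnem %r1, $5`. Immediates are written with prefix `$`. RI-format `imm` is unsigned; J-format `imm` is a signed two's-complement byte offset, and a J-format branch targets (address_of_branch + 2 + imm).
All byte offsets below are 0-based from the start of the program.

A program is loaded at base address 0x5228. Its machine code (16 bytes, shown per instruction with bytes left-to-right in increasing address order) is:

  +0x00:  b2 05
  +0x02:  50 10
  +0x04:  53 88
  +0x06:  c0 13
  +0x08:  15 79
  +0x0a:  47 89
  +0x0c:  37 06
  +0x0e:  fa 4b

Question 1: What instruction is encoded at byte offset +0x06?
str %r7, %r4

[06] c0 13 → 0x13c0
  opcode bits[15:10]=0x4: str/RR
  rd@[9:7]=0x7 ⇒ %r7
  rs@[6:4]=0x4 ⇒ %r4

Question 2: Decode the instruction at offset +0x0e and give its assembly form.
jz $-6

+0x0e: fa 4b ⇒ word 0x4bfa (little)
  opcode bits[15:10]=0x12: jz/J
  [9:0] imm=1018 (s10→-6) = $-6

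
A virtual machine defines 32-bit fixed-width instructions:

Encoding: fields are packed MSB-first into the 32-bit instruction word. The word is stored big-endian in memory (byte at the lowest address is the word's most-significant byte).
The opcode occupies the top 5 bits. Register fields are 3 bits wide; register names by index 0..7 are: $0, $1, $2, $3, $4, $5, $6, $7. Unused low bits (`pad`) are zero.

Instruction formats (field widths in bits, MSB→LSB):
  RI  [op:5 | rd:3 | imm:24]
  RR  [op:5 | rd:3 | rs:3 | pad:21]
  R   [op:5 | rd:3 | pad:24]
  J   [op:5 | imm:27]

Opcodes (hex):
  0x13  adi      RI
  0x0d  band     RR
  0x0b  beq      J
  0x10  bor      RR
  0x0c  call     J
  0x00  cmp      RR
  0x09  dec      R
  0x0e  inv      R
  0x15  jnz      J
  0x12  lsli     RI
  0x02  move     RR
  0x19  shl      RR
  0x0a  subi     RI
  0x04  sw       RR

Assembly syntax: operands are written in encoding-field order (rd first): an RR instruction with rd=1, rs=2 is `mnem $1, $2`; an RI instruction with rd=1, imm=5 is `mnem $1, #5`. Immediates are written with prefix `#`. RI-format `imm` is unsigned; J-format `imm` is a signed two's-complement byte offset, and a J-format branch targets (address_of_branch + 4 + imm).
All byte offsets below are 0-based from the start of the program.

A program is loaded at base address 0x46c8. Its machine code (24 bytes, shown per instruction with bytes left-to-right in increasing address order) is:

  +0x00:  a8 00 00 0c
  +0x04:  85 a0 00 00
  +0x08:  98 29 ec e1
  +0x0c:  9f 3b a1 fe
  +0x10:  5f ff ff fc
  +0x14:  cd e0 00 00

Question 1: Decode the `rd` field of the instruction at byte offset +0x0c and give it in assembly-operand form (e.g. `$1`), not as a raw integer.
$7

off 0x0c: read 9f 3b a1 fe as big → 0x9f3ba1fe
  top 5b → 0x13 → adi [RI]
  rd@[26:24]=0x7 ⇒ $7
  imm@[23:0]=0x3ba1fe ⇒ #3908094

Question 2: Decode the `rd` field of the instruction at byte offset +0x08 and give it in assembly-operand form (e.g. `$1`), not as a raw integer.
$0

[08] 98 29 ec e1 → 0x9829ece1
  opcode bits[31:27]=0x13: adi/RI
  rd: (w>>24)&0x7=0x0 → $0
  imm: (w>>0)&0xffffff=0x29ece1 → #2747617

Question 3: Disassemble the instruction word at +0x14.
shl $5, $7

[14] cd e0 00 00 → 0xcde00000
  opcode bits[31:27]=0x19: shl/RR
  rd@[26:24]=0x5 ⇒ $5
  rs@[23:21]=0x7 ⇒ $7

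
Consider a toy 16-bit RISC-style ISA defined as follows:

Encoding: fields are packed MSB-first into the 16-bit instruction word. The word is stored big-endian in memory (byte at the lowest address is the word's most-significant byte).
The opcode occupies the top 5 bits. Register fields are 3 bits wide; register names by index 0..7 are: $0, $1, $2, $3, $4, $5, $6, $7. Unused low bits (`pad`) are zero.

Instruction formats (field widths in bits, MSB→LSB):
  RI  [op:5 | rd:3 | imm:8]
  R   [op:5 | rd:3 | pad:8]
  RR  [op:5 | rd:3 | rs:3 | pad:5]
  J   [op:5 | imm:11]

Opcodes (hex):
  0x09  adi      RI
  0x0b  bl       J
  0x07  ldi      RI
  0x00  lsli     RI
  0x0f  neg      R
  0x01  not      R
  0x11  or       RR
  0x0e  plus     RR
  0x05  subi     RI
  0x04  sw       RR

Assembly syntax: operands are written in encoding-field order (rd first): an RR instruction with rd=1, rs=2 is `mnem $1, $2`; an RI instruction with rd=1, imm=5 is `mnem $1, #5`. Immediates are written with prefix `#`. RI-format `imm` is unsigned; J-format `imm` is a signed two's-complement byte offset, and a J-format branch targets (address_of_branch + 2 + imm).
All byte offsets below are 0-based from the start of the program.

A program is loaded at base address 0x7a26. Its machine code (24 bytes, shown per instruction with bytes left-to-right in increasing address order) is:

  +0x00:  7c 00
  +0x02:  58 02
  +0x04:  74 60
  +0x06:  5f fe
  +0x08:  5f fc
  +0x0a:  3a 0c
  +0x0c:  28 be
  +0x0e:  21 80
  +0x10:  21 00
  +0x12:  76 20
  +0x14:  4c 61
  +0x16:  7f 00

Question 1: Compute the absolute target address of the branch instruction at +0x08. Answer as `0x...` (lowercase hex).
0x7a2c

+0x08: 5f fc ⇒ word 0x5ffc (big)
  top 5b → 0xb → bl [J]
  imm@[10:0]=0x7fc (s11→-4) ⇒ #-4
  target = base 0x7a26 + off 0x08 + 2 + imm -4 = 0x7a2c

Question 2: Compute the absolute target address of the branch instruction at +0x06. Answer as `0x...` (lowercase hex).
0x7a2c

off 0x06: read 5f fe as big → 0x5ffe
  opcode bits[15:11]=0xb: bl/J
  imm@[10:0]=0x7fe (s11→-2) ⇒ #-2
  target = base 0x7a26 + off 0x06 + 2 + imm -2 = 0x7a2c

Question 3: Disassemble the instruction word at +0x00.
neg $4

@+00  big-endian(7c 00) = 0x7c00
  top 5b → 0xf → neg [R]
  rd: (w>>8)&0x7=0x4 → $4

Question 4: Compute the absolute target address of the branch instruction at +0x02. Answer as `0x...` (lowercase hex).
0x7a2c

+0x02: 58 02 ⇒ word 0x5802 (big)
  top 5b → 0xb → bl [J]
  imm@[10:0]=0x2 ⇒ #2
  target = base 0x7a26 + off 0x02 + 2 + imm 2 = 0x7a2c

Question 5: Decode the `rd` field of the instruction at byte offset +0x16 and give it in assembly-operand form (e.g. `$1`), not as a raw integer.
$7

+0x16: 7f 00 ⇒ word 0x7f00 (big)
  opcode bits[15:11]=0xf: neg/R
  [10:8] rd=7 = $7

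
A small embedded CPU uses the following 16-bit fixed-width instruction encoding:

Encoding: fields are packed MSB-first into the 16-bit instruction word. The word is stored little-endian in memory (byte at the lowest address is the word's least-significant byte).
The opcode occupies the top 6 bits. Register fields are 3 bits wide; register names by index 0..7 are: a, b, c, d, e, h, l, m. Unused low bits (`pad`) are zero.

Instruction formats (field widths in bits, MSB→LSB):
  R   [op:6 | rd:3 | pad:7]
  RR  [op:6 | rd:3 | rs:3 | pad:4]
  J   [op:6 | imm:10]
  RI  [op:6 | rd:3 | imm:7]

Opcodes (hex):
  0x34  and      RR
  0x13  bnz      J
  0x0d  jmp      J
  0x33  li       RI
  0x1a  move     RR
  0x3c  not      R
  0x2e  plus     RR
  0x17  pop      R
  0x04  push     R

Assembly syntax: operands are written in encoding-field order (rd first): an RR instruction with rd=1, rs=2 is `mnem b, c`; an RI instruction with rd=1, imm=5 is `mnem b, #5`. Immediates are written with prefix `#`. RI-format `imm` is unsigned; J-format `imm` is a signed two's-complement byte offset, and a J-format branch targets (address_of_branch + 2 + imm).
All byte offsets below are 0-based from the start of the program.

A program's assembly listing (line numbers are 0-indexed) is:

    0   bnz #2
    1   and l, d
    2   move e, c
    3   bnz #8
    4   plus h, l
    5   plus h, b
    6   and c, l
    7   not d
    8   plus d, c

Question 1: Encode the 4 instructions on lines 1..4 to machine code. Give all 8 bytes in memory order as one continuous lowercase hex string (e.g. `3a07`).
30d3206a084ce0ba

L1: and op=0x34:6|rd=6:3|rs=3:3|pad=0:4 ⇒ 0xd330 ⇒ little 30 d3
L2: move op=0x1a:6|rd=4:3|rs=2:3|pad=0:4 ⇒ 0x6a20 ⇒ little 20 6a
L3: bnz op=0x13:6|imm=8:10 ⇒ 0x4c08 ⇒ little 08 4c
L4: plus op=0x2e:6|rd=5:3|rs=6:3|pad=0:4 ⇒ 0xbae0 ⇒ little e0 ba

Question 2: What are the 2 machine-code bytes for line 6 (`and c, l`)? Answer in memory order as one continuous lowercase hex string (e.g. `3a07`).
L6: and op=0x34:6|rd=2:3|rs=6:3|pad=0:4 ⇒ 0xd160 ⇒ little 60 d1

60d1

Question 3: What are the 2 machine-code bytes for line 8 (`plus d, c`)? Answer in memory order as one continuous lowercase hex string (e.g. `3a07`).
8. plus fields op=0x2e:6|rd=3:3|rs=2:3|pad=0:4 → word b9a0h → a0 b9

a0b9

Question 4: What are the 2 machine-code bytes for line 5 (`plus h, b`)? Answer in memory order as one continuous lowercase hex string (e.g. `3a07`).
line 5 (plus): pack op=0x2e:6|rd=5:3|rs=1:3|pad=0:4 = 0xba90; little→ 90 ba

90ba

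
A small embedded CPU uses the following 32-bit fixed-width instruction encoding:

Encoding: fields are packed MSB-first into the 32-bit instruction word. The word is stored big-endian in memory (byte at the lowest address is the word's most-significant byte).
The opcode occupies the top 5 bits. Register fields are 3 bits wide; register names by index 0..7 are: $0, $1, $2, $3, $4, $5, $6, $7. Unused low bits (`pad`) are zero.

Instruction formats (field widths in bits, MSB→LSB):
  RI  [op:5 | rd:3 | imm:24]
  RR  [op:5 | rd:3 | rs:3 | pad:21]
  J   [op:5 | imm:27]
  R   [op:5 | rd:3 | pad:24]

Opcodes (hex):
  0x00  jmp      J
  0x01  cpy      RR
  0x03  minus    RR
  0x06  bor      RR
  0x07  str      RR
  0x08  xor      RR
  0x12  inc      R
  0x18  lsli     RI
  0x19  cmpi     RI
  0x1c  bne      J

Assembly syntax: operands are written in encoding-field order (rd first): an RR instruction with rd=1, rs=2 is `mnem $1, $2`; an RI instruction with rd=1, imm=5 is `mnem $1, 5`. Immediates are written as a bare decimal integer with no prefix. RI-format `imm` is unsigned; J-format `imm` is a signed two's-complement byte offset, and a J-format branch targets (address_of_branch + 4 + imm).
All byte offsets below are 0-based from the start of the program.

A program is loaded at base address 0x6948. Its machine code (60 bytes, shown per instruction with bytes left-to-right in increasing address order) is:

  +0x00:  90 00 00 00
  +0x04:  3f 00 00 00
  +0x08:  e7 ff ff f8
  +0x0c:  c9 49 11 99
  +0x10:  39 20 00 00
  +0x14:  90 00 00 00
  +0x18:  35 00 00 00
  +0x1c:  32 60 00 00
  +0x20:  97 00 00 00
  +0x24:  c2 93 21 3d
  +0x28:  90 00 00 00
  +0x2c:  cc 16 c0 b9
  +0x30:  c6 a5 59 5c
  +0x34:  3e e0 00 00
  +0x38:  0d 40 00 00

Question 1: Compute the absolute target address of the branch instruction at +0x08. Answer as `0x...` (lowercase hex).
+0x08: e7 ff ff f8 ⇒ word 0xe7fffff8 (big)
  top 5b → 0x1c → bne [J]
  imm: (w>>0)&0x7ffffff=0x7fffff8 (s27→-8) → -8
  target = base 0x6948 + off 0x08 + 4 + imm -8 = 0x694c

0x694c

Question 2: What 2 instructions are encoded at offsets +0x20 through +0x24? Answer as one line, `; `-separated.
off 0x20: read 97 00 00 00 as big → 0x97000000
  opcode bits[31:27]=0x12: inc/R
  rd@[26:24]=0x7 ⇒ $7
off 0x24: read c2 93 21 3d as big → 0xc293213d
  opcode bits[31:27]=0x18: lsli/RI
  rd@[26:24]=0x2 ⇒ $2
  imm@[23:0]=0x93213d ⇒ 9642301

inc $7; lsli $2, 9642301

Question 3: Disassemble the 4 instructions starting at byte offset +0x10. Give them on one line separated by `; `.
+0x10: 39 20 00 00 ⇒ word 0x39200000 (big)
  top 5b → 0x7 → str [RR]
  [26:24] rd=1 = $1
  [23:21] rs=1 = $1
+0x14: 90 00 00 00 ⇒ word 0x90000000 (big)
  top 5b → 0x12 → inc [R]
  [26:24] rd=0 = $0
+0x18: 35 00 00 00 ⇒ word 0x35000000 (big)
  top 5b → 0x6 → bor [RR]
  [26:24] rd=5 = $5
  [23:21] rs=0 = $0
+0x1c: 32 60 00 00 ⇒ word 0x32600000 (big)
  top 5b → 0x6 → bor [RR]
  [26:24] rd=2 = $2
  [23:21] rs=3 = $3

str $1, $1; inc $0; bor $5, $0; bor $2, $3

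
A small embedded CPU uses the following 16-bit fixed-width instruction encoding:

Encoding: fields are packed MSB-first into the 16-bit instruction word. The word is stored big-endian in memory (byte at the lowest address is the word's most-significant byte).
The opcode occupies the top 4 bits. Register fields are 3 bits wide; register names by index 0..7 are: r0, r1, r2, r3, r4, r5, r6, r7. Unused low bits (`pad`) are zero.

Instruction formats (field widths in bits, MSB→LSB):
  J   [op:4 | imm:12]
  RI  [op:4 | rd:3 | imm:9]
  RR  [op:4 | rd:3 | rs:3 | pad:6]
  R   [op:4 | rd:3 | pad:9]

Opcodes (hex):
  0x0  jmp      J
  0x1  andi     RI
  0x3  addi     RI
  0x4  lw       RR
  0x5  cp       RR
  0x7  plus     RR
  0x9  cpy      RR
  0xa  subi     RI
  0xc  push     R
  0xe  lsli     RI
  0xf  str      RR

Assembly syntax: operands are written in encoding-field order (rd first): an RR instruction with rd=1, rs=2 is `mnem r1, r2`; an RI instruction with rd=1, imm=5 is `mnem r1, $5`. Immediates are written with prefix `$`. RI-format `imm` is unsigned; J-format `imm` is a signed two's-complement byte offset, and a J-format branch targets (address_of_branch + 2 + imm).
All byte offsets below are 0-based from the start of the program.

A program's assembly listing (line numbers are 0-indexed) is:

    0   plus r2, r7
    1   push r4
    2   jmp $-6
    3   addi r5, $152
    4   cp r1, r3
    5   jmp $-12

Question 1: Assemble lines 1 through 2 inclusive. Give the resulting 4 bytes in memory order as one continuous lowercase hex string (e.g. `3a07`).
L1: push op=0xc:4|rd=4:3|pad=0:9 ⇒ 0xc800 ⇒ big c8 00
L2: jmp op=0x0:4|imm=-6:12 ⇒ 0x0ffa ⇒ big 0f fa

c8000ffa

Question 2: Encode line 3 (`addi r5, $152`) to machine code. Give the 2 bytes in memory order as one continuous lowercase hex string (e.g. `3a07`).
3a98

3. addi fields op=0x3:4|rd=5:3|imm=152:9 → word 3a98h → 3a 98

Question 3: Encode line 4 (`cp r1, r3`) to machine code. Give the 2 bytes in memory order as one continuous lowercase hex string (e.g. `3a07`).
L4: cp op=0x5:4|rd=1:3|rs=3:3|pad=0:6 ⇒ 0x52c0 ⇒ big 52 c0

52c0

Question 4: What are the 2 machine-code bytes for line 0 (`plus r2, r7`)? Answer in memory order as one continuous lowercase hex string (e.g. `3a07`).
75c0

line 0 (plus): pack op=0x7:4|rd=2:3|rs=7:3|pad=0:6 = 0x75c0; big→ 75 c0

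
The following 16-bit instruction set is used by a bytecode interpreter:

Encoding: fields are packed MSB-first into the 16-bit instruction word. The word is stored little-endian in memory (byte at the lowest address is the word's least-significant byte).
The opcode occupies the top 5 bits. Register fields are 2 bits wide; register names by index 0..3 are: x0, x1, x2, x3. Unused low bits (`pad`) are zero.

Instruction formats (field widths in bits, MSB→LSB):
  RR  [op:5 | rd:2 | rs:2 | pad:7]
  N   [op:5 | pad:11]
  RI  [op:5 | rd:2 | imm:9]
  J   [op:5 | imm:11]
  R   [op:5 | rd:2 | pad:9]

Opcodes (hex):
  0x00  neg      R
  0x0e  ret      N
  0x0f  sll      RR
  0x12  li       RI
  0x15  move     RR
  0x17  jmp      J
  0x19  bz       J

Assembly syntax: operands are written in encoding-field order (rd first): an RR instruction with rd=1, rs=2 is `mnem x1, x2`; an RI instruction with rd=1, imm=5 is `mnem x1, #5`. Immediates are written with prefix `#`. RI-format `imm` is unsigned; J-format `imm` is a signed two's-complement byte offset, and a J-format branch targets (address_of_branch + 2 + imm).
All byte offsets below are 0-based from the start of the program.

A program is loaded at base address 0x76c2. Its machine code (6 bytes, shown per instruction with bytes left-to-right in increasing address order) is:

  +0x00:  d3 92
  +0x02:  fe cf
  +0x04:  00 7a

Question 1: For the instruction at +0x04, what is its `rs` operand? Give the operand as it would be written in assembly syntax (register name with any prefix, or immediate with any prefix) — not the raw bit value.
x0

+0x04: 00 7a ⇒ word 0x7a00 (little)
  top 5b → 0xf → sll [RR]
  rd@[10:9]=0x1 ⇒ x1
  rs@[8:7]=0x0 ⇒ x0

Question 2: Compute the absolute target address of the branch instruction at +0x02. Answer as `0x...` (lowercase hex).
0x76c4

[02] fe cf → 0xcffe
  op=0xcffe>>11=0x19 ⇒ bz (J)
  imm@[10:0]=0x7fe (s11→-2) ⇒ #-2
  target = base 0x76c2 + off 0x02 + 2 + imm -2 = 0x76c4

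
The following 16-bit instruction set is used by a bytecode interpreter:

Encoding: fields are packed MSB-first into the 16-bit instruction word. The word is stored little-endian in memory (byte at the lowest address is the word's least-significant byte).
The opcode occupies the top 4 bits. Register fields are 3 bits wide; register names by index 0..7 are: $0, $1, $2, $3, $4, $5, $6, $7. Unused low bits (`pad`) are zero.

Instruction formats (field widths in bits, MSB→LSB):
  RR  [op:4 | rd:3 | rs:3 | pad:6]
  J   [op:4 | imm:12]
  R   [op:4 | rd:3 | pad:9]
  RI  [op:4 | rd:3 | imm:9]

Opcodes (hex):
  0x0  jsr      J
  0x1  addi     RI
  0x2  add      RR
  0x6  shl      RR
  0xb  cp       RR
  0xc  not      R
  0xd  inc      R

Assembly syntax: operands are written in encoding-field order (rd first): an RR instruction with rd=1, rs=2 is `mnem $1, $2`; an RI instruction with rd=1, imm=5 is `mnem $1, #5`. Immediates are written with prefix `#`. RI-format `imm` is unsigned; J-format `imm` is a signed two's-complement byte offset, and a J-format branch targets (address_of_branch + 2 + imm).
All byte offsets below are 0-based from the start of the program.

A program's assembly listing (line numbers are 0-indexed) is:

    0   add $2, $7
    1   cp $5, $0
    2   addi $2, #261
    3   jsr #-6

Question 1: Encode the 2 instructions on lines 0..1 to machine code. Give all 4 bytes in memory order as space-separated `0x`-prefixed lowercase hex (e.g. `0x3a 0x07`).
L0: add op=0x2:4|rd=2:3|rs=7:3|pad=0:6 ⇒ 0x25c0 ⇒ little c0 25
L1: cp op=0xb:4|rd=5:3|rs=0:3|pad=0:6 ⇒ 0xba00 ⇒ little 00 ba

0xc0 0x25 0x00 0xba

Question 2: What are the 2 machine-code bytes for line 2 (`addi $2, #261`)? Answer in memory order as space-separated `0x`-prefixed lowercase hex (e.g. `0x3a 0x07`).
2. addi fields op=0x1:4|rd=2:3|imm=261:9 → word 1505h → 05 15

0x05 0x15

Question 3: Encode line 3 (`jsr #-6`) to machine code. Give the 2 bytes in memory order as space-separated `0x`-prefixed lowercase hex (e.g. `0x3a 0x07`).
0xfa 0x0f

L3: jsr op=0x0:4|imm=-6:12 ⇒ 0x0ffa ⇒ little fa 0f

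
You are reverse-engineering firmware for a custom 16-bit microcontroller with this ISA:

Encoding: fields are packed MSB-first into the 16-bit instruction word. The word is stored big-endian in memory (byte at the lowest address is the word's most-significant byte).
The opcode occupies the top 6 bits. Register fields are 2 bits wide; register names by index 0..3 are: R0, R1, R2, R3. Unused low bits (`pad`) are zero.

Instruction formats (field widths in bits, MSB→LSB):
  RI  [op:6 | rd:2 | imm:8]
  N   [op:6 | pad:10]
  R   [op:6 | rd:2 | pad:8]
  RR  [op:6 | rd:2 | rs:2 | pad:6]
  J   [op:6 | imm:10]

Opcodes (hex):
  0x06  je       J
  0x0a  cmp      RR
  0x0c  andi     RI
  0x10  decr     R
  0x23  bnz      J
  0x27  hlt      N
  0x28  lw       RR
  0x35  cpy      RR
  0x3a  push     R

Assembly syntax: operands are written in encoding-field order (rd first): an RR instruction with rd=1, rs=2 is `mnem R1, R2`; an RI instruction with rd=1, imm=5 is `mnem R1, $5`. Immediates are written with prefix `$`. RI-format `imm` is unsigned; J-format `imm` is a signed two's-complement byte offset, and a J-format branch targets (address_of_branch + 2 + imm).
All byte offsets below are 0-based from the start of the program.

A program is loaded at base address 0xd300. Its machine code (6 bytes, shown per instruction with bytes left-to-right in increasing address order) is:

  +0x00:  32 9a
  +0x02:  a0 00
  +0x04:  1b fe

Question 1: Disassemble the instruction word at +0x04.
je $-2

+0x04: 1b fe ⇒ word 0x1bfe (big)
  op=0x1bfe>>10=0x6 ⇒ je (J)
  imm@[9:0]=0x3fe (s10→-2) ⇒ $-2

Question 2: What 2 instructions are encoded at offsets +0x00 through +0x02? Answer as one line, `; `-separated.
andi R2, $154; lw R0, R0

@+00  big-endian(32 9a) = 0x329a
  top 6b → 0xc → andi [RI]
  [9:8] rd=2 = R2
  [7:0] imm=154 = $154
@+02  big-endian(a0 00) = 0xa000
  top 6b → 0x28 → lw [RR]
  [9:8] rd=0 = R0
  [7:6] rs=0 = R0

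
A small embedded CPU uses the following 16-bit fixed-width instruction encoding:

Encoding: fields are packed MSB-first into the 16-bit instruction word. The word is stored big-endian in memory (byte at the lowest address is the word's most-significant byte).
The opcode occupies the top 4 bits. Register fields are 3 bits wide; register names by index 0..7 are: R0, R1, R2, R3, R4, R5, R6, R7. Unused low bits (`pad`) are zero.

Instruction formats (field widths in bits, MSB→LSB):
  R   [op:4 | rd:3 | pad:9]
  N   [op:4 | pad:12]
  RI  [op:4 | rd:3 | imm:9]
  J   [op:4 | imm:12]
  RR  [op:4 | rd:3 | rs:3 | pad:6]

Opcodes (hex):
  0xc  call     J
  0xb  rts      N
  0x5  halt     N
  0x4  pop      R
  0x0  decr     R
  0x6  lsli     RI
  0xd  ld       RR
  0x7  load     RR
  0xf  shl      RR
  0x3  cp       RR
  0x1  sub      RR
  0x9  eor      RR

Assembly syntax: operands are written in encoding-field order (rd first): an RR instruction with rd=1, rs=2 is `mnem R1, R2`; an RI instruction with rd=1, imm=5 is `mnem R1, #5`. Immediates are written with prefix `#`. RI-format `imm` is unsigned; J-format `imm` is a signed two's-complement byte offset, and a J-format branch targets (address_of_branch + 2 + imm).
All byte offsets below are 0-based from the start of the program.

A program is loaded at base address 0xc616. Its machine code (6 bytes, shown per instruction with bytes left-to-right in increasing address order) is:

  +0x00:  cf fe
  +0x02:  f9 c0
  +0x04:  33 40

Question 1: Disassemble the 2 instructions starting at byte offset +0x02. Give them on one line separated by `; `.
[02] f9 c0 → 0xf9c0
  op=0xf9c0>>12=0xf ⇒ shl (RR)
  [11:9] rd=4 = R4
  [8:6] rs=7 = R7
[04] 33 40 → 0x3340
  op=0x3340>>12=0x3 ⇒ cp (RR)
  [11:9] rd=1 = R1
  [8:6] rs=5 = R5

shl R4, R7; cp R1, R5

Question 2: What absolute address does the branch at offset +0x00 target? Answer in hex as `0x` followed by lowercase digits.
@+00  big-endian(cf fe) = 0xcffe
  opcode bits[15:12]=0xc: call/J
  [11:0] imm=4094 (s12→-2) = #-2
  target = base 0xc616 + off 0x00 + 2 + imm -2 = 0xc616

0xc616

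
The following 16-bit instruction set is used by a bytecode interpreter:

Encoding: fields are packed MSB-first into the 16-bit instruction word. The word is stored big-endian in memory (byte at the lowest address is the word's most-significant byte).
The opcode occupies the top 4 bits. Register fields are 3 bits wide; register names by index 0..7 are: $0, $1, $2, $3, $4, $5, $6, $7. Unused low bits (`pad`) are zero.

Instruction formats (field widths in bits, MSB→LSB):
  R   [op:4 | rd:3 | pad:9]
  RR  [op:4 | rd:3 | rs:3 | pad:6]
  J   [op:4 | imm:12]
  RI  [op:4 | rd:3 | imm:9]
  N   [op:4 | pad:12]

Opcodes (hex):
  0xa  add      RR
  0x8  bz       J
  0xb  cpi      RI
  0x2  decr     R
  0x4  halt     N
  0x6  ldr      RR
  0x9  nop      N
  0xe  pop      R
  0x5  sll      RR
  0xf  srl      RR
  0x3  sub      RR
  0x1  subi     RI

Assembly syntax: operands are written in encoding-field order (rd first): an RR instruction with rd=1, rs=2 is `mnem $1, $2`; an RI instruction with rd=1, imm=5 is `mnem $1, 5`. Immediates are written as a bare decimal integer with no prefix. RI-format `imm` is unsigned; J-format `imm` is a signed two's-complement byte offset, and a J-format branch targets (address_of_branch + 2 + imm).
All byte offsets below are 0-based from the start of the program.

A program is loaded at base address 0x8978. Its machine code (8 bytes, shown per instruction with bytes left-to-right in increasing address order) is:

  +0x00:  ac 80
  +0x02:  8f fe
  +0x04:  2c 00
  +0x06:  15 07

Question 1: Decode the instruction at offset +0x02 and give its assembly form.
@+02  big-endian(8f fe) = 0x8ffe
  op=0x8ffe>>12=0x8 ⇒ bz (J)
  imm@[11:0]=0xffe (s12→-2) ⇒ -2

bz -2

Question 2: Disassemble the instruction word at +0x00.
add $6, $2

@+00  big-endian(ac 80) = 0xac80
  opcode bits[15:12]=0xa: add/RR
  rd@[11:9]=0x6 ⇒ $6
  rs@[8:6]=0x2 ⇒ $2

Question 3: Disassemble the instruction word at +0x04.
decr $6

@+04  big-endian(2c 00) = 0x2c00
  opcode bits[15:12]=0x2: decr/R
  rd@[11:9]=0x6 ⇒ $6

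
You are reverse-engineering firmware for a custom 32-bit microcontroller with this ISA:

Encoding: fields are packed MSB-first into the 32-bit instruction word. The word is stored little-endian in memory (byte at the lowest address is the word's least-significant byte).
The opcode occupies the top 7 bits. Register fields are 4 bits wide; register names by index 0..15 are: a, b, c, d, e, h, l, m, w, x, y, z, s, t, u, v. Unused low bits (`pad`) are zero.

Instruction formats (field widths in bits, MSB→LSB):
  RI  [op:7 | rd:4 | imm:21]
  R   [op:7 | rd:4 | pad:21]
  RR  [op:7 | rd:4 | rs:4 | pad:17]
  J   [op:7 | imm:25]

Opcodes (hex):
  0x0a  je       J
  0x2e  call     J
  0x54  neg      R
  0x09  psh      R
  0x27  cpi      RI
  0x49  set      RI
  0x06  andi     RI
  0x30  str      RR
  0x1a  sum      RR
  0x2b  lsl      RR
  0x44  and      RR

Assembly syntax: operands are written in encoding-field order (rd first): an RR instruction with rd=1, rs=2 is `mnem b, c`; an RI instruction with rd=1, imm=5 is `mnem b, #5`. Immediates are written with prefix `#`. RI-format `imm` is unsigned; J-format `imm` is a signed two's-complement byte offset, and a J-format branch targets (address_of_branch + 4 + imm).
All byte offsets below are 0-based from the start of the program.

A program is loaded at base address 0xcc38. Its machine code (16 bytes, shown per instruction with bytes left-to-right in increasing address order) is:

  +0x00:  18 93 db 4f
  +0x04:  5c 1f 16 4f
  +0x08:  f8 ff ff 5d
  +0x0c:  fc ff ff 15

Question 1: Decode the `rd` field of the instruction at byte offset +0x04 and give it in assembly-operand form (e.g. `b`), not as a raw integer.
[04] 5c 1f 16 4f → 0x4f161f5c
  opcode bits[31:25]=0x27: cpi/RI
  [24:21] rd=8 = w
  [20:0] imm=1449820 = #1449820

w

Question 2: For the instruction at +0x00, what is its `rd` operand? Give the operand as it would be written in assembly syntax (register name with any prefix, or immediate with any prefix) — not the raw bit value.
@+00  little-endian(18 93 db 4f) = 0x4fdb9318
  op=0x4fdb9318>>25=0x27 ⇒ cpi (RI)
  rd: (w>>21)&0xf=0xe → u
  imm: (w>>0)&0x1fffff=0x1b9318 → #1807128

u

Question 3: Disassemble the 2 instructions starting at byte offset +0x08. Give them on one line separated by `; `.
call #-8; je #-4

+0x08: f8 ff ff 5d ⇒ word 0x5dfffff8 (little)
  op=0x5dfffff8>>25=0x2e ⇒ call (J)
  imm: (w>>0)&0x1ffffff=0x1fffff8 (s25→-8) → #-8
+0x0c: fc ff ff 15 ⇒ word 0x15fffffc (little)
  op=0x15fffffc>>25=0xa ⇒ je (J)
  imm: (w>>0)&0x1ffffff=0x1fffffc (s25→-4) → #-4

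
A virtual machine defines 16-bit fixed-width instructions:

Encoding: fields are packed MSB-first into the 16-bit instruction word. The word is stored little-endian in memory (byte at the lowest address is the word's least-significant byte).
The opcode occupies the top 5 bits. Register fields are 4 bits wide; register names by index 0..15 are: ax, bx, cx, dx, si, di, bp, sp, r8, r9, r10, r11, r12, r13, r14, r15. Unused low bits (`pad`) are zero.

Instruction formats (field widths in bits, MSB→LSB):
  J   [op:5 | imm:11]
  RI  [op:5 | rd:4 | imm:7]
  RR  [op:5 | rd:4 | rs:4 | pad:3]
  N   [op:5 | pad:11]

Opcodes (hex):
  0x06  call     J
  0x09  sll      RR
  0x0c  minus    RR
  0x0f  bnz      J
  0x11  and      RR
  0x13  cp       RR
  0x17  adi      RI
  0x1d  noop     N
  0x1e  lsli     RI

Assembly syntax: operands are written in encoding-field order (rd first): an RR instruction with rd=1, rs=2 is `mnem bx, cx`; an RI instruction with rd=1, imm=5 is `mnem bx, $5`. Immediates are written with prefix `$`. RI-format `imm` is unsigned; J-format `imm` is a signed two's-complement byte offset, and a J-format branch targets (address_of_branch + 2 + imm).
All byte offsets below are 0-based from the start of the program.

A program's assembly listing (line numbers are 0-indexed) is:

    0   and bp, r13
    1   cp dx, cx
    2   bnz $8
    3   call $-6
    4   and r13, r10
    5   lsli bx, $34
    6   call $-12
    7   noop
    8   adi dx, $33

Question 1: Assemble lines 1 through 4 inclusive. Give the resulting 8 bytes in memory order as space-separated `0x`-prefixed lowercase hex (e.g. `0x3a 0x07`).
0x90 0x99 0x08 0x78 0xfa 0x37 0xd0 0x8e

line 1 (cp): pack op=0x13:5|rd=3:4|rs=2:4|pad=0:3 = 0x9990; little→ 90 99
line 2 (bnz): pack op=0xf:5|imm=8:11 = 0x7808; little→ 08 78
line 3 (call): pack op=0x6:5|imm=-6:11 = 0x37fa; little→ fa 37
line 4 (and): pack op=0x11:5|rd=13:4|rs=10:4|pad=0:3 = 0x8ed0; little→ d0 8e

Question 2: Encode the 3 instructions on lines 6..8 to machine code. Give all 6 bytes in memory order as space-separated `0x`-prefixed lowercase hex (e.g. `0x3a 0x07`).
0xf4 0x37 0x00 0xe8 0xa1 0xb9

6. call fields op=0x6:5|imm=-12:11 → word 37f4h → f4 37
7. noop fields op=0x1d:5|pad=0:11 → word e800h → 00 e8
8. adi fields op=0x17:5|rd=3:4|imm=33:7 → word b9a1h → a1 b9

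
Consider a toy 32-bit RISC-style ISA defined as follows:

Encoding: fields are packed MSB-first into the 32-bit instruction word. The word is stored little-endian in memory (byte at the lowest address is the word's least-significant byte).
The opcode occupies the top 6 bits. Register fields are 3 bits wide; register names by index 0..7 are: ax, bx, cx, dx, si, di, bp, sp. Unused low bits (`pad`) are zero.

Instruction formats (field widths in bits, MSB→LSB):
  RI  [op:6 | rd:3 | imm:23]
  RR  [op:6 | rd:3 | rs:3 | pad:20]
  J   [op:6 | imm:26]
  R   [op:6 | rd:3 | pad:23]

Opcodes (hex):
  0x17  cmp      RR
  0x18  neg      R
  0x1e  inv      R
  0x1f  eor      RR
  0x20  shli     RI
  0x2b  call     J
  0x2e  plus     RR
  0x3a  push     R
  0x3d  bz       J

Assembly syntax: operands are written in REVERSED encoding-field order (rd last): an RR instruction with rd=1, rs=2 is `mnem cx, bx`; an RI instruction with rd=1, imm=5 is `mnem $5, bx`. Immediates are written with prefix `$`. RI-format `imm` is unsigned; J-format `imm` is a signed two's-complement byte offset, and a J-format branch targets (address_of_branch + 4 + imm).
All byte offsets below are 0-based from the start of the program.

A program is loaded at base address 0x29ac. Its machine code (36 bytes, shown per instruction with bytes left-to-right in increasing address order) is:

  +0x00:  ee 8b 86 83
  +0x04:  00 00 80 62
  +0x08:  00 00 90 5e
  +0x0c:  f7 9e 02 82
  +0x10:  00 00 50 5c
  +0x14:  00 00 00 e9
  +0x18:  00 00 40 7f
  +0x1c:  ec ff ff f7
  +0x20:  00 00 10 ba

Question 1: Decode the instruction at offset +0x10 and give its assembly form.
cmp di, ax

@+10  little-endian(00 00 50 5c) = 0x5c500000
  opcode bits[31:26]=0x17: cmp/RR
  rd@[25:23]=0x0 ⇒ ax
  rs@[22:20]=0x5 ⇒ di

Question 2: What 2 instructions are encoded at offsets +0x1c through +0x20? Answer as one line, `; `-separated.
bz $-20; plus bx, si

off 0x1c: read ec ff ff f7 as little → 0xf7ffffec
  opcode bits[31:26]=0x3d: bz/J
  imm@[25:0]=0x3ffffec (s26→-20) ⇒ $-20
off 0x20: read 00 00 10 ba as little → 0xba100000
  opcode bits[31:26]=0x2e: plus/RR
  rd@[25:23]=0x4 ⇒ si
  rs@[22:20]=0x1 ⇒ bx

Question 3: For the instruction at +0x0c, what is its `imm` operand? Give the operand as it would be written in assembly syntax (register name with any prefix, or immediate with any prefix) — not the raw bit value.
$171767

[0c] f7 9e 02 82 → 0x82029ef7
  top 6b → 0x20 → shli [RI]
  [25:23] rd=4 = si
  [22:0] imm=171767 = $171767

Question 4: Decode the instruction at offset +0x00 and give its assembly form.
off 0x00: read ee 8b 86 83 as little → 0x83868bee
  op=0x83868bee>>26=0x20 ⇒ shli (RI)
  rd@[25:23]=0x7 ⇒ sp
  imm@[22:0]=0x68bee ⇒ $429038

shli $429038, sp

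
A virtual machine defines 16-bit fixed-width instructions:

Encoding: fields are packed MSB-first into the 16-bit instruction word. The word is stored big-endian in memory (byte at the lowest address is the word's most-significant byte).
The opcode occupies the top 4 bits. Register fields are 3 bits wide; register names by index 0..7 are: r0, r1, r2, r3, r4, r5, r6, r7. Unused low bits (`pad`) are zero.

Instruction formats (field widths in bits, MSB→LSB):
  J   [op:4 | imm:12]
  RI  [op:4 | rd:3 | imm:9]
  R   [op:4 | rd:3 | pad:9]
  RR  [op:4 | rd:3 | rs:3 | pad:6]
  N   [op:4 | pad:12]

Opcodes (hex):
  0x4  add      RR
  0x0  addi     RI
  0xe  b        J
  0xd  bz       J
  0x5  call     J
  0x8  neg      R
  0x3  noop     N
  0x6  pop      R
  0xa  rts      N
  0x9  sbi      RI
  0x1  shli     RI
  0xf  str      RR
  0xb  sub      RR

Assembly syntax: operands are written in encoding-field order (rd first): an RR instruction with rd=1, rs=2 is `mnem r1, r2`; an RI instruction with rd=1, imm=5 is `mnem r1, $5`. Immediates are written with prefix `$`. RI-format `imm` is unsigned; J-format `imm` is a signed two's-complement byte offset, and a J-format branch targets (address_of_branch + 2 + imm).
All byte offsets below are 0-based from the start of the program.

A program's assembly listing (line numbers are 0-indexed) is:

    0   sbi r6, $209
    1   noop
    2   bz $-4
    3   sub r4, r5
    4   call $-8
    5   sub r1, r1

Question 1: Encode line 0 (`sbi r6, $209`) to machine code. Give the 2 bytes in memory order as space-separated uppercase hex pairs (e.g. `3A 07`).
line 0 (sbi): pack op=0x9:4|rd=6:3|imm=209:9 = 0x9cd1; big→ 9c d1

9C D1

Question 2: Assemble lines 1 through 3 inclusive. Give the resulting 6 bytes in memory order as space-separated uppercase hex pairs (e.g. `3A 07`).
L1: noop op=0x3:4|pad=0:12 ⇒ 0x3000 ⇒ big 30 00
L2: bz op=0xd:4|imm=-4:12 ⇒ 0xdffc ⇒ big df fc
L3: sub op=0xb:4|rd=4:3|rs=5:3|pad=0:6 ⇒ 0xb940 ⇒ big b9 40

30 00 DF FC B9 40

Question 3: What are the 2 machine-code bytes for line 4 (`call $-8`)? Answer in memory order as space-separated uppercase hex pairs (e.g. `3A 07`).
5F F8

4. call fields op=0x5:4|imm=-8:12 → word 5ff8h → 5f f8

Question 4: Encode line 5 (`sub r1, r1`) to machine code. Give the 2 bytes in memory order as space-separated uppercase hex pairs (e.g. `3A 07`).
B2 40

L5: sub op=0xb:4|rd=1:3|rs=1:3|pad=0:6 ⇒ 0xb240 ⇒ big b2 40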